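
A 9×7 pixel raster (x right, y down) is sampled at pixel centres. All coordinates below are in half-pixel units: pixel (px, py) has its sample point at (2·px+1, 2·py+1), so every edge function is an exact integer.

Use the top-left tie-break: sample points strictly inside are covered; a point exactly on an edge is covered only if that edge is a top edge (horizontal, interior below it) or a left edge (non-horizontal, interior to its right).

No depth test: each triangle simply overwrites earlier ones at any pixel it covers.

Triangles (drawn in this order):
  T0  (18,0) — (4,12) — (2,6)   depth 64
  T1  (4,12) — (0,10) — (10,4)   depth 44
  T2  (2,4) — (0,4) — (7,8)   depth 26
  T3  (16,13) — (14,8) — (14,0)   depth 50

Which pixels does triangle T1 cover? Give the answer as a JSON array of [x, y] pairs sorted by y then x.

T0:
  2·area = 108
  edge (18, 0)→(4, 12): d=(-14,12) right/bottom  bias=-1
  edge (4, 12)→(2, 6): d=(-2,-6) top-left  bias=+0
  edge (2, 6)→(18, 0): d=(16,-6) top-left  bias=+0
    (0,1)@(1, 3): e=[162,0,-54] → .  [on edge]
    (5,1)@(11, 3): e=[42,60,6] → X
    (6,1)@(13, 3): e=[18,72,18] → X
    (7,1)@(15, 3): e=[-6,84,30] → .
    (2,2)@(5, 5): e=[86,20,2] → X
    (3,2)@(7, 5): e=[62,32,14] → X
    (4,2)@(9, 5): e=[38,44,26] → X
    (6,2)@(13, 5): e=[-10,68,50] → .
    (1,3)@(3, 7): e=[82,4,22] → X
    (5,3)@(11, 7): e=[-14,52,70] → .
    (1,4)@(3, 9): e=[54,0,54] → X  [on edge]
    (4,4)@(9, 9): e=[-18,36,90] → .
  covered (14 px):
    . . . . . . . . .
    . . . . . X X . .
    . . X X X X . . .
    . X X X X . . . .
    . X X X . . . . .
    . . X . . . . . .
    . . . . . . . . .
T1:
  2·area = 44
  edge (4, 12)→(0, 10): d=(-4,-2) top-left  bias=+0
  edge (0, 10)→(10, 4): d=(10,-6) top-left  bias=+0
  edge (10, 4)→(4, 12): d=(-6,8) right/bottom  bias=-1
    (7,0)@(15, 1): e=[66,0,-22] → .  [on edge]
    (4,2)@(9, 5): e=[38,4,2] → X
    (5,2)@(11, 5): e=[42,16,-14] → .
    (2,3)@(5, 7): e=[22,0,22] → X  [on edge]
    (3,3)@(7, 7): e=[26,12,6] → X
    (4,3)@(9, 7): e=[30,24,-10] → .
    (1,4)@(3, 9): e=[10,8,26] → X
    (3,4)@(7, 9): e=[18,32,-6] → .
    (1,5)@(3, 11): e=[2,28,14] → X
    (2,5)@(5, 11): e=[6,40,-2] → .
    (1,6)@(3, 13): e=[-6,48,2] → .
  covered (6 px):
    . . . . . . . . .
    . . . . . . . . .
    . . . . X . . . .
    . . X X . . . . .
    . X X . . . . . .
    . X . . . . . . .
    . . . . . . . . .
T2:
  2·area = 8  (B↔C swapped to make it positive)
  edge (2, 4)→(7, 8): d=(5,4) right/bottom  bias=-1
  edge (7, 8)→(0, 4): d=(-7,-4) top-left  bias=+0
  edge (0, 4)→(2, 4): d=(2,0) top-left  bias=+0
    (1,2)@(3, 5): e=[1,5,2] → X
    (2,2)@(5, 5): e=[-7,13,2] → .
    (1,3)@(3, 7): e=[11,-9,6] → .
  covered (1 px):
    . . . . . . . . .
    . . . . . . . . .
    . X . . . . . . .
    . . . . . . . . .
    . . . . . . . . .
    . . . . . . . . .
    . . . . . . . . .
T3:
  2·area = 16
  edge (16, 13)→(14, 8): d=(-2,-5) top-left  bias=+0
  edge (14, 8)→(14, 0): d=(0,-8) top-left  bias=+0
  edge (14, 0)→(16, 13): d=(2,13) right/bottom  bias=-1
    (7,3)@(15, 7): e=[7,8,1] → X
    (8,3)@(17, 7): e=[17,24,-25] → .
    (7,4)@(15, 9): e=[3,8,5] → X
    (8,4)@(17, 9): e=[13,24,-21] → .
    (7,5)@(15, 11): e=[-1,8,9] → .
  covered (2 px):
    . . . . . . . . .
    . . . . . . . . .
    . . . . . . . . .
    . . . . . . . X .
    . . . . . . . X .
    . . . . . . . . .
    . . . . . . . . .

Answer: [[4,2],[2,3],[3,3],[1,4],[2,4],[1,5]]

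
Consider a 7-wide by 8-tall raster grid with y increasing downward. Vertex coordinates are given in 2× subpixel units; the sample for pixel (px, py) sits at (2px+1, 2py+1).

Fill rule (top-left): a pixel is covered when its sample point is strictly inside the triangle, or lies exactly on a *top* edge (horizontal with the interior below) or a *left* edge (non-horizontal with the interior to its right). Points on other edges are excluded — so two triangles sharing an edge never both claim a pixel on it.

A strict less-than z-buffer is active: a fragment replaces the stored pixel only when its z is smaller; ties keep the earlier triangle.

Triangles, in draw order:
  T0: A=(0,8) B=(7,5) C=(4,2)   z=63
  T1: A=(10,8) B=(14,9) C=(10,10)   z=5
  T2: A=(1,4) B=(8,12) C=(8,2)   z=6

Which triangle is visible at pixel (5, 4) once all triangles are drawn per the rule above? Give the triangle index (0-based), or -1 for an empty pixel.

T0:
  2·area = 30  (B↔C swapped to make it positive)
  edge (0, 8)→(4, 2): d=(4,-6) top-left  bias=+0
  edge (4, 2)→(7, 5): d=(3,3) right/bottom  bias=-1
  edge (7, 5)→(0, 8): d=(-7,3) right/bottom  bias=-1
    (1,0)@(3, 1): e=[-10,0,40] → .  [on edge]
    (2,1)@(5, 3): e=[10,0,20] → .  [on edge]
    (1,2)@(3, 5): e=[6,12,12] → X
    (2,2)@(5, 5): e=[18,6,6] → X
    (3,2)@(7, 5): e=[30,0,0] → .  [on edge]
    (0,3)@(1, 7): e=[2,24,4] → X
    (1,3)@(3, 7): e=[14,18,-2] → .
    (2,3)@(5, 7): e=[26,12,-8] → .
    (4,3)@(9, 7): e=[50,0,-20] → .  [on edge]
    (0,4)@(1, 9): e=[10,30,-10] → .
    (5,4)@(11, 9): e=[70,0,-40] → .  [on edge]
    (6,5)@(13, 11): e=[90,0,-60] → .  [on edge]
  covered (3 px):
    . . . . . . .
    . . . . . . .
    . X X . . . .
    X . . . . . .
    . . . . . . .
    . . . . . . .
    . . . . . . .
    . . . . . . .
T1:
  2·area = 8
  edge (10, 8)→(14, 9): d=(4,1) right/bottom  bias=-1
  edge (14, 9)→(10, 10): d=(-4,1) right/bottom  bias=-1
  edge (10, 10)→(10, 8): d=(0,-2) top-left  bias=+0
    (5,4)@(11, 9): e=[3,3,2] → X
    (6,4)@(13, 9): e=[1,1,6] → X
    (5,5)@(11, 11): e=[11,-5,2] → .
    (6,5)@(13, 11): e=[9,-7,6] → .
  covered (2 px):
    . . . . . . .
    . . . . . . .
    . . . . . . .
    . . . . . . .
    . . . . . X X
    . . . . . . .
    . . . . . . .
    . . . . . . .
T2:
  2·area = 70  (B↔C swapped to make it positive)
  edge (1, 4)→(8, 2): d=(7,-2) top-left  bias=+0
  edge (8, 2)→(8, 12): d=(0,10) right/bottom  bias=-1
  edge (8, 12)→(1, 4): d=(-7,-8) top-left  bias=+0
    (2,1)@(5, 3): e=[1,30,39] → X
    (3,1)@(7, 3): e=[5,10,55] → X
    (4,1)@(9, 3): e=[9,-10,71] → .
    (1,2)@(3, 5): e=[11,50,9] → X
    (4,2)@(9, 5): e=[23,-10,57] → .
    (1,3)@(3, 7): e=[25,50,-5] → .
    (2,3)@(5, 7): e=[29,30,11] → X
    (4,3)@(9, 7): e=[37,-10,43] → .
    (2,4)@(5, 9): e=[43,30,-3] → .
    (3,4)@(7, 9): e=[47,10,13] → X
    (4,4)@(9, 9): e=[51,-10,29] → .
    (3,5)@(7, 11): e=[61,10,-1] → .
  covered (8 px):
    . . . . . . .
    . . X X . . .
    . X X X . . .
    . . X X . . .
    . . . X . . .
    . . . . . . .
    . . . . . . .
    . . . . . . .

Z-buffer (winner per pixel, '.' = empty):
  . . . . . . .
  . . 2 2 . . .
  . 2 2 2 . . .
  0 . 2 2 . . .
  . . . 2 . 1 1
  . . . . . . .
  . . . . . . .
  . . . . . . .

Final: 1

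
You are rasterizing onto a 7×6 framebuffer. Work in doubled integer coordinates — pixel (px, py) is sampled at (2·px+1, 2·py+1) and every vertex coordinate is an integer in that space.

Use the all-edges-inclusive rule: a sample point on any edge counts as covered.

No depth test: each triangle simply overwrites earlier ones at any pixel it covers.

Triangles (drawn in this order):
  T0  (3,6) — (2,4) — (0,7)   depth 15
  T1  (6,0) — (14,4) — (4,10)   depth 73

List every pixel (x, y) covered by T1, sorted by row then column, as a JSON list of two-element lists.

T0:
  2·area = 7  (B↔C swapped to make it positive)
  edge (3, 6)→(0, 7): d=(-3,1) inclusive
  edge (0, 7)→(2, 4): d=(2,-3) inclusive
  edge (2, 4)→(3, 6): d=(1,2) inclusive
  covered (0 px):
    . . . . . . .
    . . . . . . .
    . . . . . . .
    . . . . . . .
    . . . . . . .
    . . . . . . .
T1:
  2·area = 88
  edge (6, 0)→(14, 4): d=(8,4) inclusive
  edge (14, 4)→(4, 10): d=(-10,6) inclusive
  edge (4, 10)→(6, 0): d=(2,-10) inclusive
    (3,0)@(7, 1): e=[4,72,12] → X
    (4,0)@(9, 1): e=[-4,60,32] → .
    (3,1)@(7, 3): e=[20,52,16] → X
    (4,1)@(9, 3): e=[12,40,36] → X
    (5,1)@(11, 3): e=[4,28,56] → X
    (6,1)@(13, 3): e=[-4,16,76] → .
    (2,2)@(5, 5): e=[44,44,0] → X  [on edge]
    (6,2)@(13, 5): e=[12,-4,80] → .
    (2,3)@(5, 7): e=[60,24,4] → X
    (4,3)@(9, 7): e=[44,0,44] → X  [on edge]
    (5,3)@(11, 7): e=[36,-12,64] → .
    (2,4)@(5, 9): e=[76,4,8] → X
  covered (12 px):
    . . . X . . .
    . . . X X X .
    . . X X X X .
    . . X X X . .
    . . X . . . .
    . . . . . . .

Result: [[3,0],[3,1],[4,1],[5,1],[2,2],[3,2],[4,2],[5,2],[2,3],[3,3],[4,3],[2,4]]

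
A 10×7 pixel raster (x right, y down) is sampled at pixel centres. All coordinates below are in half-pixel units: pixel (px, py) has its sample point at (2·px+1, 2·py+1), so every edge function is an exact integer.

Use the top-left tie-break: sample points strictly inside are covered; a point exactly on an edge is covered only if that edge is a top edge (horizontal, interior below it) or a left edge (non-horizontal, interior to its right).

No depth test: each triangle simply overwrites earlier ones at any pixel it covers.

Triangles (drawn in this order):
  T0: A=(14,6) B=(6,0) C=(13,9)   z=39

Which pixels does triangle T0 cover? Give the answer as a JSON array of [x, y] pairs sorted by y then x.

T0:
  2·area = 30  (B↔C swapped to make it positive)
  edge (14, 6)→(13, 9): d=(-1,3) right/bottom  bias=-1
  edge (13, 9)→(6, 0): d=(-7,-9) top-left  bias=+0
  edge (6, 0)→(14, 6): d=(8,6) right/bottom  bias=-1
    (3,0)@(7, 1): e=[26,2,2] → #
    (4,0)@(9, 1): e=[20,20,-10] → ·
    (3,1)@(7, 3): e=[24,-12,18] → ·
    (4,1)@(9, 3): e=[18,6,6] → #
    (5,1)@(11, 3): e=[12,24,-6] → ·
    (7,1)@(15, 3): e=[0,60,-30] → ·  [on edge]
    (4,2)@(9, 5): e=[16,-8,22] → ·
    (5,2)@(11, 5): e=[10,10,10] → #
    (6,2)@(13, 5): e=[4,28,-2] → ·
    (5,3)@(11, 7): e=[8,-4,26] → ·
    (6,3)@(13, 7): e=[2,14,14] → #
    (7,3)@(15, 7): e=[-4,32,2] → ·
    (6,4)@(13, 9): e=[0,0,30] → ·  [on edge]
  covered (4 px):
    · · · # · · · · · ·
    · · · · # · · · · ·
    · · · · · # · · · ·
    · · · · · · # · · ·
    · · · · · · · · · ·
    · · · · · · · · · ·
    · · · · · · · · · ·

Answer: [[3,0],[4,1],[5,2],[6,3]]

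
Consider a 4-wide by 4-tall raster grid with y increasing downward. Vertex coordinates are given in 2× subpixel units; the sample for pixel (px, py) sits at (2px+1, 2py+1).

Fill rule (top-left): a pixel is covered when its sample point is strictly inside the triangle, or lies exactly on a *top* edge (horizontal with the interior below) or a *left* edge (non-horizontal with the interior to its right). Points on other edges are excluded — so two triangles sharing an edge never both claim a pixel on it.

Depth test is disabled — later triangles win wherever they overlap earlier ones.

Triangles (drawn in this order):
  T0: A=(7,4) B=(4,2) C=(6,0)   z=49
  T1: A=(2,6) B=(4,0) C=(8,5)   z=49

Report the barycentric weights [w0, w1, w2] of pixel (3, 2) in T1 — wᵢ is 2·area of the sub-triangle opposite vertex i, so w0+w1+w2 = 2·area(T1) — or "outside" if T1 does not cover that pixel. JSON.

T0:
  2·area = 10
  edge (7, 4)→(4, 2): d=(-3,-2) top-left  bias=+0
  edge (4, 2)→(6, 0): d=(2,-2) top-left  bias=+0
  edge (6, 0)→(7, 4): d=(1,4) right/bottom  bias=-1
    (2,0)@(5, 1): e=[5,0,5] → #  [on edge]
    (3,0)@(7, 1): e=[9,4,-3] → ·
    (1,1)@(3, 3): e=[-5,0,15] → ·  [on edge]
    (2,1)@(5, 3): e=[-1,4,7] → ·
    (0,2)@(1, 5): e=[-15,0,25] → ·  [on edge]
  covered (1 px):
    · · # ·
    · · · ·
    · · · ·
    · · · ·
T1:
  2·area = 34
  edge (2, 6)→(4, 0): d=(2,-6) top-left  bias=+0
  edge (4, 0)→(8, 5): d=(4,5) right/bottom  bias=-1
  edge (8, 5)→(2, 6): d=(-6,1) right/bottom  bias=-1
    (1,1)@(3, 3): e=[0,17,17] → #  [on edge]
    (2,1)@(5, 3): e=[12,7,15] → #
    (3,1)@(7, 3): e=[24,-3,13] → ·
    (1,2)@(3, 5): e=[4,25,5] → #
    (3,2)@(7, 5): e=[28,5,1] → #
    (1,3)@(3, 7): e=[8,33,-7] → ·
    (2,3)@(5, 7): e=[20,23,-9] → ·
    (3,3)@(7, 7): e=[32,13,-11] → ·
  covered (5 px):
    · · · ·
    · # # ·
    · # # #
    · · · ·

Final: [5,1,28]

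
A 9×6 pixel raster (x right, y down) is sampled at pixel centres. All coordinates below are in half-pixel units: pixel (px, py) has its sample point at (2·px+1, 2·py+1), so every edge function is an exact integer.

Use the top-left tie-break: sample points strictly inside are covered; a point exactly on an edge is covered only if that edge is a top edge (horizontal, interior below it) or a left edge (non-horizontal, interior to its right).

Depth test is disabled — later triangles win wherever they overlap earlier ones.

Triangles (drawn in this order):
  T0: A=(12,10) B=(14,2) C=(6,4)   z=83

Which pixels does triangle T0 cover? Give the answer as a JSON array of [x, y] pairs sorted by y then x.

T0:
  2·area = 60  (B↔C swapped to make it positive)
  edge (12, 10)→(6, 4): d=(-6,-6) top-left  bias=+0
  edge (6, 4)→(14, 2): d=(8,-2) top-left  bias=+0
  edge (14, 2)→(12, 10): d=(-2,8) right/bottom  bias=-1
    (1,0)@(3, 1): e=[0,-30,90] → ·  [on edge]
    (2,1)@(5, 3): e=[0,-10,70] → ·  [on edge]
    (5,1)@(11, 3): e=[36,2,22] → █
    (6,1)@(13, 3): e=[48,6,6] → █
    (7,1)@(15, 3): e=[60,10,-10] → ·
    (3,2)@(7, 5): e=[0,10,50] → █  [on edge]
    (4,2)@(9, 5): e=[12,14,34] → █
    (7,2)@(15, 5): e=[48,26,-14] → ·
    (3,3)@(7, 7): e=[-12,26,46] → ·
    (4,3)@(9, 7): e=[0,30,30] → █  [on edge]
    (6,3)@(13, 7): e=[24,38,-2] → ·
    (4,4)@(9, 9): e=[-12,46,26] → ·
    (5,4)@(11, 9): e=[0,50,10] → █  [on edge]
    (6,5)@(13, 11): e=[0,70,-10] → ·  [on edge]
  covered (9 px):
    · · · · · · · · ·
    · · · · · █ █ · ·
    · · · █ █ █ █ · ·
    · · · · █ █ · · ·
    · · · · · █ · · ·
    · · · · · · · · ·

Answer: [[5,1],[6,1],[3,2],[4,2],[5,2],[6,2],[4,3],[5,3],[5,4]]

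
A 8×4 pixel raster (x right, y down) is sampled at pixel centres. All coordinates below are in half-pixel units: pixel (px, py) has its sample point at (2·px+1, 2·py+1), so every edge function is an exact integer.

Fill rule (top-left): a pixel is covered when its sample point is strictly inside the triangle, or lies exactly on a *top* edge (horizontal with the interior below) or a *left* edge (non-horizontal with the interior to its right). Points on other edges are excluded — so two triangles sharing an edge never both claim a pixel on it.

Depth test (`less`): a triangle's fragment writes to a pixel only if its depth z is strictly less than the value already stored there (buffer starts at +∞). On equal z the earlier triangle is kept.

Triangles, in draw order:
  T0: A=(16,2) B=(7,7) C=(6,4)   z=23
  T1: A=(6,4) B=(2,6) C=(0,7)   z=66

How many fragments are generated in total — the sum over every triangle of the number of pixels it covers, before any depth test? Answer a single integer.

T0:
  2·area = 32
  edge (16, 2)→(7, 7): d=(-9,5) right/bottom  bias=-1
  edge (7, 7)→(6, 4): d=(-1,-3) top-left  bias=+0
  edge (6, 4)→(16, 2): d=(10,-2) top-left  bias=+0
    (2,0)@(5, 1): e=[64,0,-32] → ·  [on edge]
    (5,1)@(11, 3): e=[16,16,0] → █  [on edge]
    (6,1)@(13, 3): e=[6,22,4] → █
    (7,1)@(15, 3): e=[-4,28,8] → ·
    (0,2)@(1, 5): e=[48,-16,0] → ·  [on edge]
    (3,2)@(7, 5): e=[18,2,12] → █
    (4,2)@(9, 5): e=[8,8,16] → █
    (5,2)@(11, 5): e=[-2,14,20] → ·
    (6,2)@(13, 5): e=[-12,20,24] → ·
    (3,3)@(7, 7): e=[0,0,32] → ·  [on edge]
    (4,3)@(9, 7): e=[-10,6,36] → ·
  covered (4 px):
    · · · · · · · ·
    · · · · · █ █ ·
    · · · █ █ · · ·
    · · · · · · · ·
T1:
  degenerate (2·area = 0) — covers nothing

Final: 4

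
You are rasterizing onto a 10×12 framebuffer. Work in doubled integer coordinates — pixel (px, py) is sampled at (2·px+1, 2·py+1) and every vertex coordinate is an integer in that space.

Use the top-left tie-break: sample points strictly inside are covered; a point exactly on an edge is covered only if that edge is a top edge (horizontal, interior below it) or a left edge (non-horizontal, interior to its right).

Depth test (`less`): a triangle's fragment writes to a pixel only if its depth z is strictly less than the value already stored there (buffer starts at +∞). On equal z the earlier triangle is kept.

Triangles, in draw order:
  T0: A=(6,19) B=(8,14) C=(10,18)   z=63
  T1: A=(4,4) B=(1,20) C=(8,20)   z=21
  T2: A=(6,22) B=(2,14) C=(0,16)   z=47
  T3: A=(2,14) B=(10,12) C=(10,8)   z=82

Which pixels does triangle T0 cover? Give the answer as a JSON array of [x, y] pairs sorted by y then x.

T0:
  2·area = 18
  edge (6, 19)→(8, 14): d=(2,-5) top-left  bias=+0
  edge (8, 14)→(10, 18): d=(2,4) right/bottom  bias=-1
  edge (10, 18)→(6, 19): d=(-4,1) right/bottom  bias=-1
    (3,8)@(7, 17): e=[1,10,7] → █
    (4,8)@(9, 17): e=[11,2,5] → █
    (5,8)@(11, 17): e=[21,-6,3] → ·
    (3,9)@(7, 19): e=[5,14,-1] → ·
    (4,9)@(9, 19): e=[15,6,-3] → ·
  covered (2 px):
    · · · · · · · · · ·
    · · · · · · · · · ·
    · · · · · · · · · ·
    · · · · · · · · · ·
    · · · · · · · · · ·
    · · · · · · · · · ·
    · · · · · · · · · ·
    · · · · · · · · · ·
    · · · █ █ · · · · ·
    · · · · · · · · · ·
    · · · · · · · · · ·
    · · · · · · · · · ·
T1:
  2·area = 112  (B↔C swapped to make it positive)
  edge (4, 4)→(8, 20): d=(4,16) right/bottom  bias=-1
  edge (8, 20)→(1, 20): d=(-7,0) right/bottom  bias=-1
  edge (1, 20)→(4, 4): d=(3,-16) top-left  bias=+0
    (2,4)@(5, 9): e=[4,77,31] → █
    (3,4)@(7, 9): e=[-28,77,63] → ·
    (1,5)@(3, 11): e=[44,63,5] → █
    (3,5)@(7, 11): e=[-20,63,69] → ·
    (1,6)@(3, 13): e=[52,49,11] → █
    (3,6)@(7, 13): e=[-12,49,75] → ·
    (1,7)@(3, 15): e=[60,35,17] → █
    (3,7)@(7, 15): e=[-4,35,81] → ·
    (1,8)@(3, 17): e=[68,21,23] → █
    (3,8)@(7, 17): e=[4,21,87] → █
    (4,8)@(9, 17): e=[-28,21,119] → ·
    (1,9)@(3, 19): e=[76,7,29] → █
  covered (13 px):
    · · · · · · · · · ·
    · · · · · · · · · ·
    · · · · · · · · · ·
    · · · · · · · · · ·
    · · █ · · · · · · ·
    · █ █ · · · · · · ·
    · █ █ · · · · · · ·
    · █ █ · · · · · · ·
    · █ █ █ · · · · · ·
    · █ █ █ · · · · · ·
    · · · · · · · · · ·
    · · · · · · · · · ·
T2:
  2·area = 24  (B↔C swapped to make it positive)
  edge (6, 22)→(0, 16): d=(-6,-6) top-left  bias=+0
  edge (0, 16)→(2, 14): d=(2,-2) top-left  bias=+0
  edge (2, 14)→(6, 22): d=(4,8) right/bottom  bias=-1
    (7,0)@(15, 1): e=[180,0,-156] → ·  [on edge]
    (6,1)@(13, 3): e=[156,0,-132] → ·  [on edge]
    (5,2)@(11, 5): e=[132,0,-108] → ·  [on edge]
    (4,3)@(9, 7): e=[108,0,-84] → ·  [on edge]
    (3,4)@(7, 9): e=[84,0,-60] → ·  [on edge]
    (2,5)@(5, 11): e=[60,0,-36] → ·  [on edge]
    (1,6)@(3, 13): e=[36,0,-12] → ·  [on edge]
    (0,7)@(1, 15): e=[12,0,12] → █  [on edge]
    (1,7)@(3, 15): e=[24,4,-4] → ·
    (0,8)@(1, 17): e=[0,4,20] → █  [on edge]
    (1,8)@(3, 17): e=[12,8,4] → █
    (2,8)@(5, 17): e=[24,12,-12] → ·
    (1,9)@(3, 19): e=[0,12,12] → █  [on edge]
    (2,10)@(5, 21): e=[0,20,4] → █  [on edge]
    (3,11)@(7, 23): e=[0,28,-4] → ·  [on edge]
  covered (5 px):
    · · · · · · · · · ·
    · · · · · · · · · ·
    · · · · · · · · · ·
    · · · · · · · · · ·
    · · · · · · · · · ·
    · · · · · · · · · ·
    · · · · · · · · · ·
    █ · · · · · · · · ·
    █ █ · · · · · · · ·
    · █ · · · · · · · ·
    · · █ · · · · · · ·
    · · · · · · · · · ·
T3:
  2·area = 32  (B↔C swapped to make it positive)
  edge (2, 14)→(10, 8): d=(8,-6) top-left  bias=+0
  edge (10, 8)→(10, 12): d=(0,4) right/bottom  bias=-1
  edge (10, 12)→(2, 14): d=(-8,2) right/bottom  bias=-1
    (4,4)@(9, 9): e=[2,4,26] → █
    (5,4)@(11, 9): e=[14,-4,22] → ·
    (3,5)@(7, 11): e=[6,12,14] → █
    (5,5)@(11, 11): e=[30,-4,6] → ·
    (2,6)@(5, 13): e=[10,20,2] → █
    (3,6)@(7, 13): e=[22,12,-2] → ·
    (4,6)@(9, 13): e=[34,4,-6] → ·
    (2,7)@(5, 15): e=[26,20,-14] → ·
  covered (4 px):
    · · · · · · · · · ·
    · · · · · · · · · ·
    · · · · · · · · · ·
    · · · · · · · · · ·
    · · · · █ · · · · ·
    · · · █ █ · · · · ·
    · · █ · · · · · · ·
    · · · · · · · · · ·
    · · · · · · · · · ·
    · · · · · · · · · ·
    · · · · · · · · · ·
    · · · · · · · · · ·

Final: [[3,8],[4,8]]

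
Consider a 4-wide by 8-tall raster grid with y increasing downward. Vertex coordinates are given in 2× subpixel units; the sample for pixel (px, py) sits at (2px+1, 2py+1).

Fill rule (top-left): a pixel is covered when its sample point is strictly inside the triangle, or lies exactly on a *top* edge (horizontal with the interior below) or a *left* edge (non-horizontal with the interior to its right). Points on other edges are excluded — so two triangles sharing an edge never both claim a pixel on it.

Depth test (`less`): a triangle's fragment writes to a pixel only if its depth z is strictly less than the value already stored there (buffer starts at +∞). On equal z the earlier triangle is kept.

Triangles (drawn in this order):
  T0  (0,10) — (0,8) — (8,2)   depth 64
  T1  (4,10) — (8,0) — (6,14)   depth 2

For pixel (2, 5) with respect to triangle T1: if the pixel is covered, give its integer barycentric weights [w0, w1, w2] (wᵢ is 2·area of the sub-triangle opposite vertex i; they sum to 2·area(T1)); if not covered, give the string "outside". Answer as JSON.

T0:
  2·area = 16
  edge (0, 10)→(0, 8): d=(0,-2) top-left  bias=+0
  edge (0, 8)→(8, 2): d=(8,-6) top-left  bias=+0
  edge (8, 2)→(0, 10): d=(-8,8) right/bottom  bias=-1
    (3,1)@(7, 3): e=[14,2,0] → ·  [on edge]
    (2,2)@(5, 5): e=[10,6,0] → ·  [on edge]
    (1,3)@(3, 7): e=[6,10,0] → ·  [on edge]
    (0,4)@(1, 9): e=[2,14,0] → ·  [on edge]
  covered (0 px):
    · · · ·
    · · · ·
    · · · ·
    · · · ·
    · · · ·
    · · · ·
    · · · ·
    · · · ·
T1:
  2·area = 36
  edge (4, 10)→(8, 0): d=(4,-10) top-left  bias=+0
  edge (8, 0)→(6, 14): d=(-2,14) right/bottom  bias=-1
  edge (6, 14)→(4, 10): d=(-2,-4) top-left  bias=+0
    (3,1)@(7, 3): e=[2,8,26] → #
    (3,2)@(7, 5): e=[10,4,22] → #
    (3,3)@(7, 7): e=[18,0,18] → ·  [on edge]
    (2,4)@(5, 9): e=[6,24,6] → #
    (3,4)@(7, 9): e=[26,-4,14] → ·
    (2,5)@(5, 11): e=[14,20,2] → #
    (3,5)@(7, 11): e=[34,-8,10] → ·
    (2,6)@(5, 13): e=[22,16,-2] → ·
  covered (4 px):
    · · · ·
    · · · #
    · · · #
    · · · ·
    · · # ·
    · · # ·
    · · · ·
    · · · ·

Answer: [20,2,14]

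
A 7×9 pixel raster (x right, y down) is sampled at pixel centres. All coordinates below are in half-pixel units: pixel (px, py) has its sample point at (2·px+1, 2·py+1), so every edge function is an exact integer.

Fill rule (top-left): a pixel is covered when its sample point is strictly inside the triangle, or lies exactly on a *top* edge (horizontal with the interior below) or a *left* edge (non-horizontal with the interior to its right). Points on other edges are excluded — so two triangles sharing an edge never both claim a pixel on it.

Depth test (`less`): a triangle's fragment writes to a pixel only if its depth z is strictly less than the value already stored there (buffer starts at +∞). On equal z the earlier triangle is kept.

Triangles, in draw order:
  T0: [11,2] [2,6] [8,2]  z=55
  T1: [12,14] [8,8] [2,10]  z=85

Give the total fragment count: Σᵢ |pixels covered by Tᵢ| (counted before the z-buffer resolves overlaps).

T0:
  2·area = 12
  edge (11, 2)→(2, 6): d=(-9,4) right/bottom  bias=-1
  edge (2, 6)→(8, 2): d=(6,-4) top-left  bias=+0
  edge (8, 2)→(11, 2): d=(3,0) top-left  bias=+0
    (3,1)@(7, 3): e=[7,2,3] → █
    (4,1)@(9, 3): e=[-1,10,3] → ·
    (3,2)@(7, 5): e=[-11,14,9] → ·
  covered (1 px):
    · · · · · · ·
    · · · █ · · ·
    · · · · · · ·
    · · · · · · ·
    · · · · · · ·
    · · · · · · ·
    · · · · · · ·
    · · · · · · ·
    · · · · · · ·
T1:
  2·area = 44  (B↔C swapped to make it positive)
  edge (12, 14)→(2, 10): d=(-10,-4) top-left  bias=+0
  edge (2, 10)→(8, 8): d=(6,-2) top-left  bias=+0
  edge (8, 8)→(12, 14): d=(4,6) right/bottom  bias=-1
    (5,3)@(11, 7): e=[66,0,-22] → ·  [on edge]
    (2,4)@(5, 9): e=[22,0,22] → █  [on edge]
    (3,4)@(7, 9): e=[30,4,10] → █
    (4,4)@(9, 9): e=[38,8,-2] → ·
    (2,5)@(5, 11): e=[2,12,30] → █
    (4,5)@(9, 11): e=[18,20,6] → █
    (5,5)@(11, 11): e=[26,24,-6] → ·
    (2,6)@(5, 13): e=[-18,24,38] → ·
    (3,6)@(7, 13): e=[-10,28,26] → ·
    (4,6)@(9, 13): e=[-2,32,14] → ·
    (5,6)@(11, 13): e=[6,36,2] → █
    (6,6)@(13, 13): e=[14,40,-10] → ·
  covered (6 px):
    · · · · · · ·
    · · · · · · ·
    · · · · · · ·
    · · · · · · ·
    · · █ █ · · ·
    · · █ █ █ · ·
    · · · · · █ ·
    · · · · · · ·
    · · · · · · ·

Result: 7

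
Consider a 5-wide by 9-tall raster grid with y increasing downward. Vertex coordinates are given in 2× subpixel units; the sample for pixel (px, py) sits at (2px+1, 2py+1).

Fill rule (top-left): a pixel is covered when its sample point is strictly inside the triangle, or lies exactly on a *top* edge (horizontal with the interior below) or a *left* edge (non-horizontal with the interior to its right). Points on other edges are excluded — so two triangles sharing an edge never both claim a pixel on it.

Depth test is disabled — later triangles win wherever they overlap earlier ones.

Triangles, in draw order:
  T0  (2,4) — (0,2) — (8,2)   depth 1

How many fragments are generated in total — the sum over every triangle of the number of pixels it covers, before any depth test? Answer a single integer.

T0:
  2·area = 16
  edge (2, 4)→(0, 2): d=(-2,-2) top-left  bias=+0
  edge (0, 2)→(8, 2): d=(8,0) top-left  bias=+0
  edge (8, 2)→(2, 4): d=(-6,2) right/bottom  bias=-1
    (0,1)@(1, 3): e=[0,8,8] → X  [on edge]
    (1,1)@(3, 3): e=[4,8,4] → X
    (2,1)@(5, 3): e=[8,8,0] → .  [on edge]
    (0,2)@(1, 5): e=[-4,24,-4] → .
    (1,2)@(3, 5): e=[0,24,-8] → .  [on edge]
    (2,3)@(5, 7): e=[0,40,-24] → .  [on edge]
    (3,4)@(7, 9): e=[0,56,-40] → .  [on edge]
    (4,5)@(9, 11): e=[0,72,-56] → .  [on edge]
  covered (2 px):
    . . . . .
    X X . . .
    . . . . .
    . . . . .
    . . . . .
    . . . . .
    . . . . .
    . . . . .
    . . . . .

Final: 2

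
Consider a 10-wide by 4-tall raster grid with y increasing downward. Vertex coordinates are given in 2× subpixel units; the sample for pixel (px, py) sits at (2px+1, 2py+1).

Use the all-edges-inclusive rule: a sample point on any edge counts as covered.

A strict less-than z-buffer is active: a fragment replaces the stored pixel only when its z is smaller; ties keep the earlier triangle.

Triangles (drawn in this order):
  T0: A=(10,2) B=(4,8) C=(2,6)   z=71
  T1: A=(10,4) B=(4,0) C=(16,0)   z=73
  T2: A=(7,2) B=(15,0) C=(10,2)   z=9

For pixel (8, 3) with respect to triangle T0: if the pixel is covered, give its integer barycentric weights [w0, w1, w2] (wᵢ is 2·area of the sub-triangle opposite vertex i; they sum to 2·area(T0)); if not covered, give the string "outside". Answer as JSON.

T0:
  2·area = 24
  edge (10, 2)→(4, 8): d=(-6,6) inclusive
  edge (4, 8)→(2, 6): d=(-2,-2) inclusive
  edge (2, 6)→(10, 2): d=(8,-4) inclusive
    (5,0)@(11, 1): e=[0,28,-4] → ·  [on edge]
    (4,1)@(9, 3): e=[0,20,4] → █  [on edge]
    (5,1)@(11, 3): e=[-12,24,12] → ·
    (0,2)@(1, 5): e=[36,0,-12] → ·  [on edge]
    (2,2)@(5, 5): e=[12,8,4] → █
    (3,2)@(7, 5): e=[0,12,12] → █  [on edge]
    (4,2)@(9, 5): e=[-12,16,20] → ·
    (1,3)@(3, 7): e=[12,0,12] → █  [on edge]
    (2,3)@(5, 7): e=[0,4,20] → █  [on edge]
    (3,3)@(7, 7): e=[-12,8,28] → ·
  covered (5 px):
    · · · · · · · · · ·
    · · · · █ · · · · ·
    · · █ █ · · · · · ·
    · █ █ · · · · · · ·
T1:
  2·area = 48
  edge (10, 4)→(4, 0): d=(-6,-4) inclusive
  edge (4, 0)→(16, 0): d=(12,0) inclusive
  edge (16, 0)→(10, 4): d=(-6,4) inclusive
    (3,0)@(7, 1): e=[6,12,30] → █
    (4,0)@(9, 1): e=[14,12,22] → █
    (5,0)@(11, 1): e=[22,12,14] → █
    (6,0)@(13, 1): e=[30,12,6] → █
    (7,0)@(15, 1): e=[38,12,-2] → ·
    (3,1)@(7, 3): e=[-6,36,18] → ·
    (4,1)@(9, 3): e=[2,36,10] → █
    (6,1)@(13, 3): e=[18,36,-6] → ·
    (4,2)@(9, 5): e=[-10,60,-2] → ·
    (5,2)@(11, 5): e=[-2,60,-10] → ·
  covered (6 px):
    · · · █ █ █ █ · · ·
    · · · · █ █ · · · ·
    · · · · · · · · · ·
    · · · · · · · · · ·
T2:
  2·area = 6
  edge (7, 2)→(15, 0): d=(8,-2) inclusive
  edge (15, 0)→(10, 2): d=(-5,2) inclusive
  edge (10, 2)→(7, 2): d=(-3,0) inclusive
    (5,0)@(11, 1): e=[0,3,3] → █  [on edge]
    (6,0)@(13, 1): e=[4,-1,3] → ·
    (1,1)@(3, 3): e=[0,9,-3] → ·  [on edge]
    (5,1)@(11, 3): e=[16,-7,-3] → ·
  covered (1 px):
    · · · · · █ · · · ·
    · · · · · · · · · ·
    · · · · · · · · · ·
    · · · · · · · · · ·

Final: "outside"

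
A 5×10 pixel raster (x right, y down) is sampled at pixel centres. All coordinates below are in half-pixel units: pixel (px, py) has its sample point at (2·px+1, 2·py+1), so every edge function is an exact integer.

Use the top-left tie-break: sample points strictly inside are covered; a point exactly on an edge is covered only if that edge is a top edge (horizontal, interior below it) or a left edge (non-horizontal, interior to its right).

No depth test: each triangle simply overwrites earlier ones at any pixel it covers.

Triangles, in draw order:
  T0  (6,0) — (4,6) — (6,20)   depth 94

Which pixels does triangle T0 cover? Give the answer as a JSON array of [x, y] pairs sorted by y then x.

T0:
  2·area = 40  (B↔C swapped to make it positive)
  edge (6, 0)→(6, 20): d=(0,20) right/bottom  bias=-1
  edge (6, 20)→(4, 6): d=(-2,-14) top-left  bias=+0
  edge (4, 6)→(6, 0): d=(2,-6) top-left  bias=+0
    (2,1)@(5, 3): e=[20,20,0] → X  [on edge]
    (3,1)@(7, 3): e=[-20,48,12] → .
    (2,2)@(5, 5): e=[20,16,4] → X
    (3,2)@(7, 5): e=[-20,44,16] → .
    (2,3)@(5, 7): e=[20,12,8] → X
    (3,3)@(7, 7): e=[-20,40,20] → .
    (1,4)@(3, 9): e=[60,-20,0] → .  [on edge]
    (2,4)@(5, 9): e=[20,8,12] → X
    (3,4)@(7, 9): e=[-20,36,24] → .
    (2,5)@(5, 11): e=[20,4,16] → X
    (3,5)@(7, 11): e=[-20,32,28] → .
    (2,6)@(5, 13): e=[20,0,20] → X  [on edge]
    (0,7)@(1, 15): e=[100,-60,0] → .  [on edge]
  covered (6 px):
    . . . . .
    . . X . .
    . . X . .
    . . X . .
    . . X . .
    . . X . .
    . . X . .
    . . . . .
    . . . . .
    . . . . .

Answer: [[2,1],[2,2],[2,3],[2,4],[2,5],[2,6]]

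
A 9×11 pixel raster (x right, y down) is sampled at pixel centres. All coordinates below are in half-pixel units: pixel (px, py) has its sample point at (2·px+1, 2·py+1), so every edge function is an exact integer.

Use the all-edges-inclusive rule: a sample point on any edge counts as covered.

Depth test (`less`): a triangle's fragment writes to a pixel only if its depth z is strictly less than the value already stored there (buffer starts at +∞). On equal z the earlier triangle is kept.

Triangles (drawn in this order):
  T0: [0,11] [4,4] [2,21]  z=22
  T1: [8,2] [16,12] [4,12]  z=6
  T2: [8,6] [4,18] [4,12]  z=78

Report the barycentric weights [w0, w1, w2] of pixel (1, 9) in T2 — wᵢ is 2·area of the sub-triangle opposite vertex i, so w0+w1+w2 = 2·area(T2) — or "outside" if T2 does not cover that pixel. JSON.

T0:
  2·area = 54
  edge (0, 11)→(4, 4): d=(4,-7) inclusive
  edge (4, 4)→(2, 21): d=(-2,17) inclusive
  edge (2, 21)→(0, 11): d=(-2,-10) inclusive
    (1,3)@(3, 7): e=[5,11,38] → █
    (2,3)@(5, 7): e=[19,-23,58] → ·
    (1,4)@(3, 9): e=[13,7,34] → █
    (2,4)@(5, 9): e=[27,-27,54] → ·
    (0,5)@(1, 11): e=[7,37,10] → █
    (2,5)@(5, 11): e=[35,-31,50] → ·
    (0,6)@(1, 13): e=[15,33,6] → █
    (1,6)@(3, 13): e=[29,-1,26] → ·
    (0,7)@(1, 15): e=[23,29,2] → █
    (1,7)@(3, 15): e=[37,-5,22] → ·
    (0,8)@(1, 17): e=[31,25,-2] → ·
  covered (6 px):
    · · · · · · · · ·
    · · · · · · · · ·
    · · · · · · · · ·
    · █ · · · · · · ·
    · █ · · · · · · ·
    █ █ · · · · · · ·
    █ · · · · · · · ·
    █ · · · · · · · ·
    · · · · · · · · ·
    · · · · · · · · ·
    · · · · · · · · ·
T1:
  2·area = 120
  edge (8, 2)→(16, 12): d=(8,10) inclusive
  edge (16, 12)→(4, 12): d=(-12,0) inclusive
  edge (4, 12)→(8, 2): d=(4,-10) inclusive
    (3,2)@(7, 5): e=[34,84,2] → █
    (4,2)@(9, 5): e=[14,84,22] → █
    (5,2)@(11, 5): e=[-6,84,42] → ·
    (3,3)@(7, 7): e=[50,60,10] → █
    (5,3)@(11, 7): e=[10,60,50] → █
    (6,3)@(13, 7): e=[-10,60,70] → ·
    (3,4)@(7, 9): e=[66,36,18] → █
    (6,4)@(13, 9): e=[6,36,78] → █
    (7,4)@(15, 9): e=[-14,36,98] → ·
    (2,5)@(5, 11): e=[102,12,6] → █
    (7,5)@(15, 11): e=[2,12,106] → █
    (8,5)@(17, 11): e=[-18,12,126] → ·
  covered (15 px):
    · · · · · · · · ·
    · · · · · · · · ·
    · · · █ █ · · · ·
    · · · █ █ █ · · ·
    · · · █ █ █ █ · ·
    · · █ █ █ █ █ █ ·
    · · · · · · · · ·
    · · · · · · · · ·
    · · · · · · · · ·
    · · · · · · · · ·
    · · · · · · · · ·
T2:
  2·area = 24
  edge (8, 6)→(4, 18): d=(-4,12) inclusive
  edge (4, 18)→(4, 12): d=(0,-6) inclusive
  edge (4, 12)→(8, 6): d=(4,-6) inclusive
    (4,1)@(9, 3): e=[0,30,-6] → ·  [on edge]
    (3,4)@(7, 9): e=[0,18,6] → █  [on edge]
    (4,4)@(9, 9): e=[-24,30,18] → ·
    (2,5)@(5, 11): e=[16,6,2] → █
    (3,5)@(7, 11): e=[-8,18,14] → ·
    (2,6)@(5, 13): e=[8,6,10] → █
    (3,6)@(7, 13): e=[-16,18,22] → ·
    (2,7)@(5, 15): e=[0,6,18] → █  [on edge]
    (3,7)@(7, 15): e=[-24,18,30] → ·
    (2,8)@(5, 17): e=[-8,6,26] → ·
    (1,10)@(3, 21): e=[0,-6,30] → ·  [on edge]
  covered (4 px):
    · · · · · · · · ·
    · · · · · · · · ·
    · · · · · · · · ·
    · · · · · · · · ·
    · · · █ · · · · ·
    · · █ · · · · · ·
    · · █ · · · · · ·
    · · █ · · · · · ·
    · · · · · · · · ·
    · · · · · · · · ·
    · · · · · · · · ·

Answer: "outside"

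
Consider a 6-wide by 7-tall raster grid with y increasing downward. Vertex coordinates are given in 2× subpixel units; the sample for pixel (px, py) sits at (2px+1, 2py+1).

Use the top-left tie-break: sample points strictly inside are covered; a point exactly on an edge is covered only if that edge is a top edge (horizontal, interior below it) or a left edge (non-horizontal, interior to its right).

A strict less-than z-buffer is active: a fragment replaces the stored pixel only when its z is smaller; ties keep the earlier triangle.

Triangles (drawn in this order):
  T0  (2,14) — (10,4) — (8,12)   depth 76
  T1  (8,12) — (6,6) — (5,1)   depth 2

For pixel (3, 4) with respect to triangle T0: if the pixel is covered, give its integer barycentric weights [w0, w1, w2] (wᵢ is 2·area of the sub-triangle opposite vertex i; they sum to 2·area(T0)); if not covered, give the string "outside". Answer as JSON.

T0:
  2·area = 44
  edge (2, 14)→(10, 4): d=(8,-10) top-left  bias=+0
  edge (10, 4)→(8, 12): d=(-2,8) right/bottom  bias=-1
  edge (8, 12)→(2, 14): d=(-6,2) right/bottom  bias=-1
    (4,3)@(9, 7): e=[14,2,28] → #
    (5,3)@(11, 7): e=[34,-14,24] → ·
    (3,4)@(7, 9): e=[10,14,20] → #
    (4,4)@(9, 9): e=[30,-2,16] → ·
    (2,5)@(5, 11): e=[6,26,12] → #
    (4,5)@(9, 11): e=[46,-6,4] → ·
    (5,5)@(11, 11): e=[66,-22,0] → ·  [on edge]
    (1,6)@(3, 13): e=[2,38,4] → #
    (2,6)@(5, 13): e=[22,22,0] → ·  [on edge]
    (3,6)@(7, 13): e=[42,6,-4] → ·
  covered (5 px):
    · · · · · ·
    · · · · · ·
    · · · · · ·
    · · · · # ·
    · · · # · ·
    · · # # · ·
    · # · · · ·
T1:
  2·area = 4
  edge (8, 12)→(6, 6): d=(-2,-6) top-left  bias=+0
  edge (6, 6)→(5, 1): d=(-1,-5) top-left  bias=+0
  edge (5, 1)→(8, 12): d=(3,11) right/bottom  bias=-1
    (2,0)@(5, 1): e=[4,0,0] → ·  [on edge]
    (2,1)@(5, 3): e=[0,-2,6] → ·  [on edge]
    (3,4)@(7, 9): e=[0,2,2] → #  [on edge]
    (4,4)@(9, 9): e=[12,12,-20] → ·
    (3,5)@(7, 11): e=[-4,0,8] → ·  [on edge]
  covered (1 px):
    · · · · · ·
    · · · · · ·
    · · · · · ·
    · · · · · ·
    · · · # · ·
    · · · · · ·
    · · · · · ·

Result: [14,20,10]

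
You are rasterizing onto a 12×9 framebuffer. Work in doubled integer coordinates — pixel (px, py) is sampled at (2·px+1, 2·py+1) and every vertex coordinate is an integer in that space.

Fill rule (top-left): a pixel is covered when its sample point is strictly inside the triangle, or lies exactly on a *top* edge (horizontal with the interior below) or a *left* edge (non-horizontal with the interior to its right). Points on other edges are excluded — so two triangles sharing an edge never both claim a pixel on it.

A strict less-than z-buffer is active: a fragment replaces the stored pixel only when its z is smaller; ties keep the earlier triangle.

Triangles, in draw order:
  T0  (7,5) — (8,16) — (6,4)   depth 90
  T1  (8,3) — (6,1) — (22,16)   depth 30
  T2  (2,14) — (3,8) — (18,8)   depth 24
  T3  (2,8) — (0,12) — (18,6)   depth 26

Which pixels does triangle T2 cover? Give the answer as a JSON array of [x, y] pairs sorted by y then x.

T0:
  2·area = 10
  edge (7, 5)→(8, 16): d=(1,11) right/bottom  bias=-1
  edge (8, 16)→(6, 4): d=(-2,-12) top-left  bias=+0
  edge (6, 4)→(7, 5): d=(1,1) right/bottom  bias=-1
    (1,0)@(3, 1): e=[40,-30,0] → ·  [on edge]
    (2,1)@(5, 3): e=[20,-10,0] → ·  [on edge]
    (3,2)@(7, 5): e=[0,10,0] → ·  [on edge]
    (3,3)@(7, 7): e=[2,6,2] → █
    (4,3)@(9, 7): e=[-20,30,0] → ·  [on edge]
    (3,4)@(7, 9): e=[4,2,4] → █
    (4,4)@(9, 9): e=[-18,26,2] → ·
    (5,4)@(11, 9): e=[-40,50,0] → ·  [on edge]
    (3,5)@(7, 11): e=[6,-2,6] → ·
    (6,5)@(13, 11): e=[-60,70,0] → ·  [on edge]
    (7,6)@(15, 13): e=[-80,90,0] → ·  [on edge]
    (8,7)@(17, 15): e=[-100,110,0] → ·  [on edge]
    (9,8)@(19, 17): e=[-120,130,0] → ·  [on edge]
  covered (2 px):
    · · · · · · · · · · · ·
    · · · · · · · · · · · ·
    · · · · · · · · · · · ·
    · · · █ · · · · · · · ·
    · · · █ · · · · · · · ·
    · · · · · · · · · · · ·
    · · · · · · · · · · · ·
    · · · · · · · · · · · ·
    · · · · · · · · · · · ·
T1:
  2·area = 2
  edge (8, 3)→(6, 1): d=(-2,-2) top-left  bias=+0
  edge (6, 1)→(22, 16): d=(16,15) right/bottom  bias=-1
  edge (22, 16)→(8, 3): d=(-14,-13) top-left  bias=+0
  covered (0 px):
    · · · · · · · · · · · ·
    · · · · · · · · · · · ·
    · · · · · · · · · · · ·
    · · · · · · · · · · · ·
    · · · · · · · · · · · ·
    · · · · · · · · · · · ·
    · · · · · · · · · · · ·
    · · · · · · · · · · · ·
    · · · · · · · · · · · ·
T2:
  2·area = 90
  edge (2, 14)→(3, 8): d=(1,-6) top-left  bias=+0
  edge (3, 8)→(18, 8): d=(15,0) top-left  bias=+0
  edge (18, 8)→(2, 14): d=(-16,6) right/bottom  bias=-1
    (1,4)@(3, 9): e=[1,15,74] → █
    (2,4)@(5, 9): e=[13,15,62] → █
    (3,4)@(7, 9): e=[25,15,50] → █
    (4,4)@(9, 9): e=[37,15,38] → █
    (5,4)@(11, 9): e=[49,15,26] → █
    (6,4)@(13, 9): e=[61,15,14] → █
    (7,4)@(15, 9): e=[73,15,2] → █
    (8,4)@(17, 9): e=[85,15,-10] → ·
    (1,5)@(3, 11): e=[3,45,42] → █
    (5,5)@(11, 11): e=[51,45,-6] → ·
    (6,5)@(13, 11): e=[63,45,-18] → ·
    (7,5)@(15, 11): e=[75,45,-30] → ·
  covered (12 px):
    · · · · · · · · · · · ·
    · · · · · · · · · · · ·
    · · · · · · · · · · · ·
    · · · · · · · · · · · ·
    · █ █ █ █ █ █ █ · · · ·
    · █ █ █ █ · · · · · · ·
    · █ · · · · · · · · · ·
    · · · · · · · · · · · ·
    · · · · · · · · · · · ·
T3:
  2·area = 60  (B↔C swapped to make it positive)
  edge (2, 8)→(18, 6): d=(16,-2) top-left  bias=+0
  edge (18, 6)→(0, 12): d=(-18,6) right/bottom  bias=-1
  edge (0, 12)→(2, 8): d=(2,-4) top-left  bias=+0
    (10,2)@(21, 5): e=[-10,0,70] → ·  [on edge]
    (5,3)@(11, 7): e=[2,24,34] → █
    (6,3)@(13, 7): e=[6,12,42] → █
    (7,3)@(15, 7): e=[10,0,50] → ·  [on edge]
    (1,4)@(3, 9): e=[18,36,6] → █
    (2,4)@(5, 9): e=[22,24,14] → █
    (3,4)@(7, 9): e=[26,12,22] → █
    (4,4)@(9, 9): e=[30,0,30] → ·  [on edge]
    (5,4)@(11, 9): e=[34,-12,38] → ·
    (6,4)@(13, 9): e=[38,-24,46] → ·
    (0,5)@(1, 11): e=[46,12,2] → █
    (1,5)@(3, 11): e=[50,0,10] → ·  [on edge]
  covered (6 px):
    · · · · · · · · · · · ·
    · · · · · · · · · · · ·
    · · · · · · · · · · · ·
    · · · · · █ █ · · · · ·
    · █ █ █ · · · · · · · ·
    █ · · · · · · · · · · ·
    · · · · · · · · · · · ·
    · · · · · · · · · · · ·
    · · · · · · · · · · · ·

Final: [[1,4],[2,4],[3,4],[4,4],[5,4],[6,4],[7,4],[1,5],[2,5],[3,5],[4,5],[1,6]]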